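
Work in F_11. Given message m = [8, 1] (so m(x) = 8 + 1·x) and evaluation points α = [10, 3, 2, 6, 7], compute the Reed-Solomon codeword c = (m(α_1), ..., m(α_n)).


c = [7, 0, 10, 3, 4]

Message polynomial: m(x) = 8 + 1·x (mod 11).
For each evaluation point α_i, compute m(α_i) mod 11:
  α_1 = 10: Horner steps 1 → 7, so m(10) = 7.
  α_2 = 3: Horner steps 1 → 0, so m(3) = 0.
  α_3 = 2: Horner steps 1 → 10, so m(2) = 10.
  α_4 = 6: Horner steps 1 → 3, so m(6) = 3.
  α_5 = 7: Horner steps 1 → 4, so m(7) = 4.
Codeword c = [7, 0, 10, 3, 4] ∈ F_11^5.


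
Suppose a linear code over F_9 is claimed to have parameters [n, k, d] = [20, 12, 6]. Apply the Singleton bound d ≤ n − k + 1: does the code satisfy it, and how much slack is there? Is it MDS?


Singleton RHS = n − k + 1 = 9, slack = 3, bound satisfied, not MDS.

Singleton bound: d ≤ n − k + 1.
Here n = 20, k = 12, so n − k + 1 = 9.
Given d = 6, check d ≤ 9: YES.
Slack = (n − k + 1) − d = 3.
The code is NOT MDS (slack = 3 > 0).
Description: the claimed parameters are [20, 12, 6]_9; such a code would be non-MDS.


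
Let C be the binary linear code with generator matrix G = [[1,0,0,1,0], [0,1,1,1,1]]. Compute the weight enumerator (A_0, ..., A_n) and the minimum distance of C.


Weight distribution: A_0 = 1, A_2 = 1, A_4 = 2. Minimum distance d = 2.

Enumerate all 2^2 = 4 messages m ∈ F_2^2.
For each, compute codeword c = mG in F_2^5, then tally its weight.
  m = 00 → c = 00000, weight = 0.
  m = 10 → c = 10010, weight = 2.
  m = 01 → c = 01111, weight = 4.
  m = 11 → c = 11101, weight = 4.
Tally weights:
  weight 0: 1 codewords.
  weight 2: 1 codewords.
  weight 4: 2 codewords.
Minimum distance d = smallest w > 0 with A_w > 0 = 2.
Sanity: Σ A_w = 4 = 2^2 = 4 ✓.


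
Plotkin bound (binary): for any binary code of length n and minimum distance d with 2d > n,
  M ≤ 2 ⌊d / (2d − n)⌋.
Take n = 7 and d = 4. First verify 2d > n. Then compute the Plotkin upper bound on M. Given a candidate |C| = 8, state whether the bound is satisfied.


Plotkin bound M ≤ 8; given |C| = 8 ≤ bound (satisfied).

Check applicability: 2d = 8, n = 7.
2d − n = 1 > 0, so Plotkin applies.
Compute d/(2d−n) = 4/1 ≈ 4.0000.
⌊d/(2d−n)⌋ = 4.
Plotkin bound: M ≤ 2·4 = 8.
Given |C| = 8, check: satisfied.
This |C| is at the Plotkin bound.


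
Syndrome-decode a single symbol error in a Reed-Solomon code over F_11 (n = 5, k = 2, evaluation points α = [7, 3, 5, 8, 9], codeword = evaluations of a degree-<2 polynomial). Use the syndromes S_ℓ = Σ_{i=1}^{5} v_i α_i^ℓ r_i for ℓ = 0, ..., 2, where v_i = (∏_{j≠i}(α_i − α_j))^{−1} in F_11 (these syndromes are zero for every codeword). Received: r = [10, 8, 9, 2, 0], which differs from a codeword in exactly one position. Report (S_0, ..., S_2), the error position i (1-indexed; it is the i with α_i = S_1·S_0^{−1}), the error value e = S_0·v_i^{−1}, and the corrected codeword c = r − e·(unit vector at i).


S = (9, 6, 4), error at position 4, error magnitude e = 8, c = [10, 8, 9, 5, 0].

Step 1: column multipliers v_i = (∏_{j≠i}(α_i − α_j))^{−1} mod 11.
  i = 1 (α = 7): (7−3)(7−5)(7−8)(7−9) = 4·2·(−1)·(−2) = 16 ≡ 5, so v_1 = 5^{−1} = 9 (mod 11).
  i = 2 (α = 3): (3−7)(3−5)(3−8)(3−9) = (−4)·(−2)·(−5)·(−6) = 240 ≡ 9, so v_2 = 9^{−1} = 5 (mod 11).
  i = 3 (α = 5): (5−7)(5−3)(5−8)(5−9) = (−2)·2·(−3)·(−4) = −48 ≡ 7, so v_3 = 7^{−1} = 8 (mod 11).
  i = 4 (α = 8): (8−7)(8−3)(8−5)(8−9) = 1·5·3·(−1) = −15 ≡ 7, so v_4 = 7^{−1} = 8 (mod 11).
  i = 5 (α = 9): (9−7)(9−3)(9−5)(9−8) = 2·6·4·1 = 48 ≡ 4, so v_5 = 4^{−1} = 3 (mod 11).
  v = [9, 5, 8, 8, 3].
Step 2: syndromes of r = [10, 8, 9, 2, 0] (all sums mod 11).
  S_0 = Σ v_i r_i = 9·10 + 5·8 + 8·9 + 8·2 + 3·0 = 218 ≡ 9.
  S_1 = Σ v_i α_i r_i = 9·7·10 + 5·3·8 + 8·5·9 + 8·8·2 + 3·9·0 = 1238 ≡ 6.
  α_i^2 mod 11 = [5, 9, 3, 9, 4].
  S_2 = Σ v_i α_i^2 r_i = 9·5·10 + 5·9·8 + 8·3·9 + 8·9·2 + 3·4·0 = 1170 ≡ 4.
  S = (9, 6, 4) ≠ 0, so r is not a codeword (an error is present).
Step 3: locate the error. For a single error e at position i, S_ℓ = v_i·e·α_i^ℓ, so α_err = S_1/S_0.
  S_0^{−1} = 9^{−1} = 5 (mod 11), so α_err = 6·5 = 30 ≡ 8 = α_4. Error position i = 4.
  Consistency check: S_2/S_1 = 4·2 = 8 ≡ 8 = α_err ✓ (single-error assumption holds).
Step 4: error magnitude e = S_0/v_4 = S_0·∏_{j≠4}(α_4 − α_j) = 9·7 = 63 ≡ 8 (mod 11).
Step 5: correct position 4: c_4 = r_4 − e = 2 − 8 ≡ 5 (mod 11). Hence c = [10, 8, 9, 5, 0].
  Check: interpolating c through the α_i gives m(x) = 1 + 6·x (degree < 2) with m(α_i) = c_i for every i, so c is indeed a codeword.


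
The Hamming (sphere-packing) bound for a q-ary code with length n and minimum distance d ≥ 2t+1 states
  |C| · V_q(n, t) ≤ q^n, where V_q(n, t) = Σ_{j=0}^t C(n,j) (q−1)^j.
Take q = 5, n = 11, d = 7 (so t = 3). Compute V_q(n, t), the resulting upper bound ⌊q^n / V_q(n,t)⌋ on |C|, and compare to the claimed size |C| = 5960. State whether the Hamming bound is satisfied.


V_q(n, t) = 11485, q^n = 48828125, Hamming bound = 4251, |C| = 5960 > bound (violated).

Step 1: Compute V_q(n, t) = Σ_{j=0}^3 C(n, j) (q−1)^j.
  j = 0: C(11,0)·(4)^0 = 1·1 = 1.
  j = 1: C(11,1)·(4)^1 = 11·4 = 44.
  j = 2: C(11,2)·(4)^2 = 55·16 = 880.
  j = 3: C(11,3)·(4)^3 = 165·64 = 10560.
  V_q(n, t) = 1 + 44 + 880 + 10560 = 11485.
Step 2: q^n = 5^11 = 48828125.
Step 3: Hamming bound ⌊q^n / V_q(n,t)⌋ = ⌊48828125/11485⌋ = 4251.
Step 4: Compare |C| = 5960 to 4251: violated.
The claimed |C| lies above the Hamming bound, so no 5-ary code of length 11 with d ≥ 7 can have 5960 codewords.


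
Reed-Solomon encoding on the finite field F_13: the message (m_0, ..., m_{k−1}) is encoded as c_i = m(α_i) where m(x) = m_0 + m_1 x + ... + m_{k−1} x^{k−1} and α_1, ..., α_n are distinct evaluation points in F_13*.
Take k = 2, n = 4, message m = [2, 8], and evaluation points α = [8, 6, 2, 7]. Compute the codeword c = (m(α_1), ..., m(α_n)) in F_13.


c = [1, 11, 5, 6]

Message polynomial: m(x) = 2 + 8·x (mod 13).
For each evaluation point α_i, compute m(α_i) mod 13:
  α_1 = 8: Horner steps 8 → 1, so m(8) = 1.
  α_2 = 6: Horner steps 8 → 11, so m(6) = 11.
  α_3 = 2: Horner steps 8 → 5, so m(2) = 5.
  α_4 = 7: Horner steps 8 → 6, so m(7) = 6.
Codeword c = [1, 11, 5, 6] ∈ F_13^4.


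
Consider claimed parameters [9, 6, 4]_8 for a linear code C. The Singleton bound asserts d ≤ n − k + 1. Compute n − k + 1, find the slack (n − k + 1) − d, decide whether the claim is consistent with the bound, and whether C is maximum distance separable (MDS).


Singleton RHS = n − k + 1 = 4, slack = 0, bound satisfied, MDS.

Singleton bound: d ≤ n − k + 1.
Here n = 9, k = 6, so n − k + 1 = 4.
Given d = 4, check d ≤ 4: YES.
Slack = (n − k + 1) − d = 0.
The code is MDS (slack = 0).
Description: the claimed parameters are [9, 6, 4]_8; such a code would be MDS (meets Singleton bound).


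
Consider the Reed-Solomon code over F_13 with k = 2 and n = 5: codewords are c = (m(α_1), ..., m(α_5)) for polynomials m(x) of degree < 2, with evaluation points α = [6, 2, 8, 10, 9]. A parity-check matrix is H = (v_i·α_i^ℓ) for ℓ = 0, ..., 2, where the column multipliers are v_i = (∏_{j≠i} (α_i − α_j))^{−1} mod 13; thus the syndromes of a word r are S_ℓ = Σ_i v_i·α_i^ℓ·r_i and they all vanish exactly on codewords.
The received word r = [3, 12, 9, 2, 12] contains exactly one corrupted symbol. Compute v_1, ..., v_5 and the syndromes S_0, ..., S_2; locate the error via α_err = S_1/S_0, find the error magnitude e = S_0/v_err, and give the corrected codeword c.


S = (12, 11, 9), error at position 2, error magnitude e = 8, c = [3, 4, 9, 2, 12].

Step 1: column multipliers v_i = (∏_{j≠i}(α_i − α_j))^{−1} mod 13.
  i = 1 (α = 6): (6−2)(6−8)(6−10)(6−9) = 4·(−2)·(−4)·(−3) = −96 ≡ 8, so v_1 = 8^{−1} = 5 (mod 13).
  i = 2 (α = 2): (2−6)(2−8)(2−10)(2−9) = (−4)·(−6)·(−8)·(−7) = 1344 ≡ 5, so v_2 = 5^{−1} = 8 (mod 13).
  i = 3 (α = 8): (8−6)(8−2)(8−10)(8−9) = 2·6·(−2)·(−1) = 24 ≡ 11, so v_3 = 11^{−1} = 6 (mod 13).
  i = 4 (α = 10): (10−6)(10−2)(10−8)(10−9) = 4·8·2·1 = 64 ≡ 12, so v_4 = 12^{−1} = 12 (mod 13).
  i = 5 (α = 9): (9−6)(9−2)(9−8)(9−10) = 3·7·1·(−1) = −21 ≡ 5, so v_5 = 5^{−1} = 8 (mod 13).
  v = [5, 8, 6, 12, 8].
Step 2: syndromes of r = [3, 12, 9, 2, 12] (all sums mod 13).
  S_0 = Σ v_i r_i = 5·3 + 8·12 + 6·9 + 12·2 + 8·12 = 285 ≡ 12.
  S_1 = Σ v_i α_i r_i = 5·6·3 + 8·2·12 + 6·8·9 + 12·10·2 + 8·9·12 = 1818 ≡ 11.
  α_i^2 mod 13 = [10, 4, 12, 9, 3].
  S_2 = Σ v_i α_i^2 r_i = 5·10·3 + 8·4·12 + 6·12·9 + 12·9·2 + 8·3·12 = 1686 ≡ 9.
  S = (12, 11, 9) ≠ 0, so r is not a codeword (an error is present).
Step 3: locate the error. For a single error e at position i, S_ℓ = v_i·e·α_i^ℓ, so α_err = S_1/S_0.
  S_0^{−1} = 12^{−1} = 12 (mod 13), so α_err = 11·12 = 132 ≡ 2 = α_2. Error position i = 2.
  Consistency check: S_2/S_1 = 9·6 = 54 ≡ 2 = α_err ✓ (single-error assumption holds).
Step 4: error magnitude e = S_0/v_2 = S_0·∏_{j≠2}(α_2 − α_j) = 12·5 = 60 ≡ 8 (mod 13).
Step 5: correct position 2: c_2 = r_2 − e = 12 − 8 ≡ 4 (mod 13). Hence c = [3, 4, 9, 2, 12].
  Check: interpolating c through the α_i gives m(x) = 11 + 3·x (degree < 2) with m(α_i) = c_i for every i, so c is indeed a codeword.


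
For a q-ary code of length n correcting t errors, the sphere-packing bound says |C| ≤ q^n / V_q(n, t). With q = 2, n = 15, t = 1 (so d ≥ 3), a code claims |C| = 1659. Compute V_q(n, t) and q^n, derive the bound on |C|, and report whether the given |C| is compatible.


V_q(n, t) = 16, q^n = 32768, Hamming bound = 2048, |C| = 1659 ≤ bound (satisfied).

Step 1: Compute V_q(n, t) = Σ_{j=0}^1 C(n, j) (q−1)^j.
  j = 0: C(15,0)·(1)^0 = 1·1 = 1.
  j = 1: C(15,1)·(1)^1 = 15·1 = 15.
  V_q(n, t) = 1 + 15 = 16.
Step 2: q^n = 2^15 = 32768.
Step 3: Hamming bound ⌊q^n / V_q(n,t)⌋ = ⌊32768/16⌋ = 2048.
Step 4: Compare |C| = 1659 to 2048: satisfied.
The claimed |C| lies below the Hamming bound.


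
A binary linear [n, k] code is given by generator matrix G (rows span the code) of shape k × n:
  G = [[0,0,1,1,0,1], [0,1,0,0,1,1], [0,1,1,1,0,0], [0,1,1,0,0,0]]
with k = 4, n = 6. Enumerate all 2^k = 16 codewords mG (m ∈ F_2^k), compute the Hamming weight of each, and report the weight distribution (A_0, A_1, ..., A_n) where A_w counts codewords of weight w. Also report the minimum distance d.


Weight distribution: A_0 = 1, A_1 = 2, A_2 = 4, A_3 = 6, A_4 = 3. Minimum distance d = 1.

Enumerate all 2^4 = 16 messages m ∈ F_2^4.
For each, compute codeword c = mG in F_2^6, then tally its weight.
  m = 0000 → c = 000000, weight = 0.
  m = 1000 → c = 001101, weight = 3.
  m = 0100 → c = 010011, weight = 3.
  m = 1100 → c = 011110, weight = 4.
  m = 0010 → c = 011100, weight = 3.
  m = 1010 → c = 010001, weight = 2.
  m = 0110 → c = 001111, weight = 4.
  m = 1110 → c = 000010, weight = 1.
  m = 0001 → c = 011000, weight = 2.
  m = 1001 → c = 010101, weight = 3.
  m = 0101 → c = 001011, weight = 3.
  m = 1101 → c = 000110, weight = 2.
  m = 0011 → c = 000100, weight = 1.
  m = 1011 → c = 001001, weight = 2.
  m = 0111 → c = 010111, weight = 4.
  m = 1111 → c = 011010, weight = 3.
Tally weights:
  weight 0: 1 codewords.
  weight 1: 2 codewords.
  weight 2: 4 codewords.
  weight 3: 6 codewords.
  weight 4: 3 codewords.
Minimum distance d = smallest w > 0 with A_w > 0 = 1.
Sanity: Σ A_w = 16 = 2^4 = 16 ✓.


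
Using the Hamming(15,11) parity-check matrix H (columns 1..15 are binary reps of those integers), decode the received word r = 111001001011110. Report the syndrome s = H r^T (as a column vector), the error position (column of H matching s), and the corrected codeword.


s = (1, 0, 1, 1)^T, error position = 11, corrected codeword c = 111001001001110

Compute s = H r^T mod 2 one row at a time:
  s_1 = 0 + 1 + 0 + 1 + 1 + 1 + 1 + 0 = 5 ≡ 1 (mod 2).
  s_2 = 0 + 0 + 1 + 0 + 1 + 1 + 1 + 0 = 4 ≡ 0 (mod 2).
  s_3 = 1 + 1 + 1 + 0 + 0 + 1 + 1 + 0 = 5 ≡ 1 (mod 2).
  s_4 = 1 + 1 + 0 + 0 + 1 + 1 + 1 + 0 = 5 ≡ 1 (mod 2).
s = (1, 0, 1, 1)^T — this equals column 11 of H (binary 1011), so error is at position 11.
Correct: flip bit 11 of r = 111001001011110 to get c = 111001001001110.


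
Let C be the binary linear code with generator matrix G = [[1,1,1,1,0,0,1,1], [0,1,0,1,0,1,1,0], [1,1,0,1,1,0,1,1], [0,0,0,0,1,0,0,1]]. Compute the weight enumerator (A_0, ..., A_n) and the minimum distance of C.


Weight distribution: A_0 = 1, A_2 = 4, A_4 = 5, A_6 = 6. Minimum distance d = 2.

Enumerate all 2^4 = 16 messages m ∈ F_2^4.
For each, compute codeword c = mG in F_2^8, then tally its weight.
  m = 0000 → c = 00000000, weight = 0.
  m = 1000 → c = 11110011, weight = 6.
  m = 0100 → c = 01010110, weight = 4.
  m = 1100 → c = 10100101, weight = 4.
  m = 0010 → c = 11011011, weight = 6.
  m = 1010 → c = 00101000, weight = 2.
  m = 0110 → c = 10001101, weight = 4.
  m = 1110 → c = 01111110, weight = 6.
  m = 0001 → c = 00001001, weight = 2.
  m = 1001 → c = 11111010, weight = 6.
  m = 0101 → c = 01011111, weight = 6.
  m = 1101 → c = 10101100, weight = 4.
  m = 0011 → c = 11010010, weight = 4.
  m = 1011 → c = 00100001, weight = 2.
  m = 0111 → c = 10000100, weight = 2.
  m = 1111 → c = 01110111, weight = 6.
Tally weights:
  weight 0: 1 codewords.
  weight 2: 4 codewords.
  weight 4: 5 codewords.
  weight 6: 6 codewords.
Minimum distance d = smallest w > 0 with A_w > 0 = 2.
Sanity: Σ A_w = 16 = 2^4 = 16 ✓.


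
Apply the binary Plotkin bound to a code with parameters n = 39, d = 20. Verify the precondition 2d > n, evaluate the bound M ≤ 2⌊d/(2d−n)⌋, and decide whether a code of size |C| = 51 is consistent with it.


Plotkin bound M ≤ 40; given |C| = 51 > bound (violated).

Check applicability: 2d = 40, n = 39.
2d − n = 1 > 0, so Plotkin applies.
Compute d/(2d−n) = 20/1 ≈ 20.0000.
⌊d/(2d−n)⌋ = 20.
Plotkin bound: M ≤ 2·20 = 40.
Given |C| = 51, check: VIOLATED.
This |C| is above the Plotkin bound, so no binary code with n = 39, d = 20 and 51 codewords exists.


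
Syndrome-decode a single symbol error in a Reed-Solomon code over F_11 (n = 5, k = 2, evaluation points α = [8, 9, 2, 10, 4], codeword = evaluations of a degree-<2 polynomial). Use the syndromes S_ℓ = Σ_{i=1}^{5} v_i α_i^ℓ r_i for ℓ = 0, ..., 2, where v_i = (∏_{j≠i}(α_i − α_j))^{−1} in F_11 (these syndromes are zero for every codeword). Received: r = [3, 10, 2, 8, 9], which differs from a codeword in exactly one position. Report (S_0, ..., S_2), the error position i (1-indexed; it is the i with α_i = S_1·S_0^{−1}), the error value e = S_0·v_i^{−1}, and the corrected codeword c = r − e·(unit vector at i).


S = (6, 4, 10), error at position 1, error magnitude e = 2, c = [1, 10, 2, 8, 9].

Step 1: column multipliers v_i = (∏_{j≠i}(α_i − α_j))^{−1} mod 11.
  i = 1 (α = 8): (8−9)(8−2)(8−10)(8−4) = (−1)·6·(−2)·4 = 48 ≡ 4, so v_1 = 4^{−1} = 3 (mod 11).
  i = 2 (α = 9): (9−8)(9−2)(9−10)(9−4) = 1·7·(−1)·5 = −35 ≡ 9, so v_2 = 9^{−1} = 5 (mod 11).
  i = 3 (α = 2): (2−8)(2−9)(2−10)(2−4) = (−6)·(−7)·(−8)·(−2) = 672 ≡ 1, so v_3 = 1^{−1} = 1 (mod 11).
  i = 4 (α = 10): (10−8)(10−9)(10−2)(10−4) = 2·1·8·6 = 96 ≡ 8, so v_4 = 8^{−1} = 7 (mod 11).
  i = 5 (α = 4): (4−8)(4−9)(4−2)(4−10) = (−4)·(−5)·2·(−6) = −240 ≡ 2, so v_5 = 2^{−1} = 6 (mod 11).
  v = [3, 5, 1, 7, 6].
Step 2: syndromes of r = [3, 10, 2, 8, 9] (all sums mod 11).
  S_0 = Σ v_i r_i = 3·3 + 5·10 + 1·2 + 7·8 + 6·9 = 171 ≡ 6.
  S_1 = Σ v_i α_i r_i = 3·8·3 + 5·9·10 + 1·2·2 + 7·10·8 + 6·4·9 = 1302 ≡ 4.
  α_i^2 mod 11 = [9, 4, 4, 1, 5].
  S_2 = Σ v_i α_i^2 r_i = 3·9·3 + 5·4·10 + 1·4·2 + 7·1·8 + 6·5·9 = 615 ≡ 10.
  S = (6, 4, 10) ≠ 0, so r is not a codeword (an error is present).
Step 3: locate the error. For a single error e at position i, S_ℓ = v_i·e·α_i^ℓ, so α_err = S_1/S_0.
  S_0^{−1} = 6^{−1} = 2 (mod 11), so α_err = 4·2 = 8 ≡ 8 = α_1. Error position i = 1.
  Consistency check: S_2/S_1 = 10·3 = 30 ≡ 8 = α_err ✓ (single-error assumption holds).
Step 4: error magnitude e = S_0/v_1 = S_0·∏_{j≠1}(α_1 − α_j) = 6·4 = 24 ≡ 2 (mod 11).
Step 5: correct position 1: c_1 = r_1 − e = 3 − 2 ≡ 1 (mod 11). Hence c = [1, 10, 2, 8, 9].
  Check: interpolating c through the α_i gives m(x) = 6 + 9·x (degree < 2) with m(α_i) = c_i for every i, so c is indeed a codeword.


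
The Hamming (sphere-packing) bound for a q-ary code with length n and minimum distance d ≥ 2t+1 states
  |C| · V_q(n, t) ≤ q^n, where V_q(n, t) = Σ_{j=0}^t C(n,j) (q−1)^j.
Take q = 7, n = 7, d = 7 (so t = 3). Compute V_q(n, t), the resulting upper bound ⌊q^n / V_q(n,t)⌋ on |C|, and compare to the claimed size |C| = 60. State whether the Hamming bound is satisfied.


V_q(n, t) = 8359, q^n = 823543, Hamming bound = 98, |C| = 60 ≤ bound (satisfied).

Step 1: Compute V_q(n, t) = Σ_{j=0}^3 C(n, j) (q−1)^j.
  j = 0: C(7,0)·(6)^0 = 1·1 = 1.
  j = 1: C(7,1)·(6)^1 = 7·6 = 42.
  j = 2: C(7,2)·(6)^2 = 21·36 = 756.
  j = 3: C(7,3)·(6)^3 = 35·216 = 7560.
  V_q(n, t) = 1 + 42 + 756 + 7560 = 8359.
Step 2: q^n = 7^7 = 823543.
Step 3: Hamming bound ⌊q^n / V_q(n,t)⌋ = ⌊823543/8359⌋ = 98.
Step 4: Compare |C| = 60 to 98: satisfied.
The claimed |C| lies below the Hamming bound.


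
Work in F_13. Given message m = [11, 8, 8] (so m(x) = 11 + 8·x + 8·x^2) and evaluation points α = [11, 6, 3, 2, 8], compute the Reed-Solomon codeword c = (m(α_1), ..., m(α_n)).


c = [1, 9, 3, 7, 2]

Message polynomial: m(x) = 11 + 8·x + 8·x^2 (mod 13).
For each evaluation point α_i, compute m(α_i) mod 13:
  α_1 = 11: Horner steps 8 → 5 → 1, so m(11) = 1.
  α_2 = 6: Horner steps 8 → 4 → 9, so m(6) = 9.
  α_3 = 3: Horner steps 8 → 6 → 3, so m(3) = 3.
  α_4 = 2: Horner steps 8 → 11 → 7, so m(2) = 7.
  α_5 = 8: Horner steps 8 → 7 → 2, so m(8) = 2.
Codeword c = [1, 9, 3, 7, 2] ∈ F_13^5.


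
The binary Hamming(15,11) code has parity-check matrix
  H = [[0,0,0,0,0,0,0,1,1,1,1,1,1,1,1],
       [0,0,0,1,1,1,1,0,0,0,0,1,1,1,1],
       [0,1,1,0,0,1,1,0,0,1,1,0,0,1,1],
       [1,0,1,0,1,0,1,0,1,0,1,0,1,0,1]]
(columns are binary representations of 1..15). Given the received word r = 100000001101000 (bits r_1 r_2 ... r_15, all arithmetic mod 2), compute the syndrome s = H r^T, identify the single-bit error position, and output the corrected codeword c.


s = (1, 1, 1, 0)^T, error position = 14, corrected codeword c = 100000001101010

Compute s = H r^T mod 2 one row at a time:
  s_1 = 0 + 1 + 1 + 0 + 1 + 0 + 0 + 0 = 3 ≡ 1 (mod 2).
  s_2 = 0 + 0 + 0 + 0 + 1 + 0 + 0 + 0 = 1 ≡ 1 (mod 2).
  s_3 = 0 + 0 + 0 + 0 + 1 + 0 + 0 + 0 = 1 ≡ 1 (mod 2).
  s_4 = 1 + 0 + 0 + 0 + 1 + 0 + 0 + 0 = 2 ≡ 0 (mod 2).
s = (1, 1, 1, 0)^T — this equals column 14 of H (binary 1110), so error is at position 14.
Correct: flip bit 14 of r = 100000001101000 to get c = 100000001101010.


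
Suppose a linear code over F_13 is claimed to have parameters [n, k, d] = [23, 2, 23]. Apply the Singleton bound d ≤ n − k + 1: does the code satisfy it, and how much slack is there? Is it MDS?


Singleton RHS = n − k + 1 = 22, slack = -1, bound violated (no such code; not MDS).

Singleton bound: d ≤ n − k + 1.
Here n = 23, k = 2, so n − k + 1 = 22.
Given d = 23, check d ≤ 22: NO.
Slack = (n − k + 1) − d = -1.
The slack is negative: d = 23 exceeds n − k + 1 = 22 by 1, so the Singleton bound is violated and no linear [23, 2, 23]_13 code can exist. In particular it is not MDS (MDS requires d = n − k + 1 exactly).
Description: the claimed parameters are [23, 2, 23]_13; such a code would be impossible (violates the Singleton bound).


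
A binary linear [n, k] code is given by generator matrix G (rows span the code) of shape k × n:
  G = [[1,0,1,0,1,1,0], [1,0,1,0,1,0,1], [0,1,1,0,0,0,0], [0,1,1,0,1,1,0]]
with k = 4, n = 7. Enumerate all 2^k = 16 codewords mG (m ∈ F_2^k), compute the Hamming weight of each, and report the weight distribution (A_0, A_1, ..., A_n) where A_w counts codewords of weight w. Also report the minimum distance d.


Weight distribution: A_0 = 1, A_2 = 6, A_4 = 9. Minimum distance d = 2.

Enumerate all 2^4 = 16 messages m ∈ F_2^4.
For each, compute codeword c = mG in F_2^7, then tally its weight.
  m = 0000 → c = 0000000, weight = 0.
  m = 1000 → c = 1010110, weight = 4.
  m = 0100 → c = 1010101, weight = 4.
  m = 1100 → c = 0000011, weight = 2.
  m = 0010 → c = 0110000, weight = 2.
  m = 1010 → c = 1100110, weight = 4.
  m = 0110 → c = 1100101, weight = 4.
  m = 1110 → c = 0110011, weight = 4.
  m = 0001 → c = 0110110, weight = 4.
  m = 1001 → c = 1100000, weight = 2.
  m = 0101 → c = 1100011, weight = 4.
  m = 1101 → c = 0110101, weight = 4.
  m = 0011 → c = 0000110, weight = 2.
  m = 1011 → c = 1010000, weight = 2.
  m = 0111 → c = 1010011, weight = 4.
  m = 1111 → c = 0000101, weight = 2.
Tally weights:
  weight 0: 1 codewords.
  weight 2: 6 codewords.
  weight 4: 9 codewords.
Minimum distance d = smallest w > 0 with A_w > 0 = 2.
Sanity: Σ A_w = 16 = 2^4 = 16 ✓.


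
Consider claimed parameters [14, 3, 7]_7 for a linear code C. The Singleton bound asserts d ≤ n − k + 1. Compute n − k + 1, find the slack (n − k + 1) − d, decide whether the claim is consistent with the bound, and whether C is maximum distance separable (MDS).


Singleton RHS = n − k + 1 = 12, slack = 5, bound satisfied, not MDS.

Singleton bound: d ≤ n − k + 1.
Here n = 14, k = 3, so n − k + 1 = 12.
Given d = 7, check d ≤ 12: YES.
Slack = (n − k + 1) − d = 5.
The code is NOT MDS (slack = 5 > 0).
Description: the claimed parameters are [14, 3, 7]_7; such a code would be non-MDS.


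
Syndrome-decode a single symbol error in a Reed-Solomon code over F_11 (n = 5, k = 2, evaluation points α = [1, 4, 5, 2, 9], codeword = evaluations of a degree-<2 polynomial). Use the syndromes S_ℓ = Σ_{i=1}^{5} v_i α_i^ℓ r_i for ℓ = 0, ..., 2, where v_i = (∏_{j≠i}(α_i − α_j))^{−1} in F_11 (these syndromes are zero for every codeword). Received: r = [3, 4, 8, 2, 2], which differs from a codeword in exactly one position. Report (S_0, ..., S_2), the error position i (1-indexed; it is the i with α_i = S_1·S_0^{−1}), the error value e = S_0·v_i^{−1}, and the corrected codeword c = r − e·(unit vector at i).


S = (3, 6, 1), error at position 4, error magnitude e = 6, c = [3, 4, 8, 7, 2].

Step 1: column multipliers v_i = (∏_{j≠i}(α_i − α_j))^{−1} mod 11.
  i = 1 (α = 1): (1−4)(1−5)(1−2)(1−9) = (−3)·(−4)·(−1)·(−8) = 96 ≡ 8, so v_1 = 8^{−1} = 7 (mod 11).
  i = 2 (α = 4): (4−1)(4−5)(4−2)(4−9) = 3·(−1)·2·(−5) = 30 ≡ 8, so v_2 = 8^{−1} = 7 (mod 11).
  i = 3 (α = 5): (5−1)(5−4)(5−2)(5−9) = 4·1·3·(−4) = −48 ≡ 7, so v_3 = 7^{−1} = 8 (mod 11).
  i = 4 (α = 2): (2−1)(2−4)(2−5)(2−9) = 1·(−2)·(−3)·(−7) = −42 ≡ 2, so v_4 = 2^{−1} = 6 (mod 11).
  i = 5 (α = 9): (9−1)(9−4)(9−5)(9−2) = 8·5·4·7 = 1120 ≡ 9, so v_5 = 9^{−1} = 5 (mod 11).
  v = [7, 7, 8, 6, 5].
Step 2: syndromes of r = [3, 4, 8, 2, 2] (all sums mod 11).
  S_0 = Σ v_i r_i = 7·3 + 7·4 + 8·8 + 6·2 + 5·2 = 135 ≡ 3.
  S_1 = Σ v_i α_i r_i = 7·1·3 + 7·4·4 + 8·5·8 + 6·2·2 + 5·9·2 = 567 ≡ 6.
  α_i^2 mod 11 = [1, 5, 3, 4, 4].
  S_2 = Σ v_i α_i^2 r_i = 7·1·3 + 7·5·4 + 8·3·8 + 6·4·2 + 5·4·2 = 441 ≡ 1.
  S = (3, 6, 1) ≠ 0, so r is not a codeword (an error is present).
Step 3: locate the error. For a single error e at position i, S_ℓ = v_i·e·α_i^ℓ, so α_err = S_1/S_0.
  S_0^{−1} = 3^{−1} = 4 (mod 11), so α_err = 6·4 = 24 ≡ 2 = α_4. Error position i = 4.
  Consistency check: S_2/S_1 = 1·2 = 2 ≡ 2 = α_err ✓ (single-error assumption holds).
Step 4: error magnitude e = S_0/v_4 = S_0·∏_{j≠4}(α_4 − α_j) = 3·2 = 6 ≡ 6 (mod 11).
Step 5: correct position 4: c_4 = r_4 − e = 2 − 6 ≡ 7 (mod 11). Hence c = [3, 4, 8, 7, 2].
  Check: interpolating c through the α_i gives m(x) = 10 + 4·x (degree < 2) with m(α_i) = c_i for every i, so c is indeed a codeword.


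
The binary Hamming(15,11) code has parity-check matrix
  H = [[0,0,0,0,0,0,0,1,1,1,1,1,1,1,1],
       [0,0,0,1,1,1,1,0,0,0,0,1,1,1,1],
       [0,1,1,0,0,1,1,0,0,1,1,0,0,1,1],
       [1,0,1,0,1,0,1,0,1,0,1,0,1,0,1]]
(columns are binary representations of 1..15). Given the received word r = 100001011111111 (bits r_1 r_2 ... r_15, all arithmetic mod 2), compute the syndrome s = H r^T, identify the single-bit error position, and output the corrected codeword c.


s = (0, 1, 1, 1)^T, error position = 7, corrected codeword c = 100001111111111

Compute s = H r^T mod 2 one row at a time:
  s_1 = 1 + 1 + 1 + 1 + 1 + 1 + 1 + 1 = 8 ≡ 0 (mod 2).
  s_2 = 0 + 0 + 1 + 0 + 1 + 1 + 1 + 1 = 5 ≡ 1 (mod 2).
  s_3 = 0 + 0 + 1 + 0 + 1 + 1 + 1 + 1 = 5 ≡ 1 (mod 2).
  s_4 = 1 + 0 + 0 + 0 + 1 + 1 + 1 + 1 = 5 ≡ 1 (mod 2).
s = (0, 1, 1, 1)^T — this equals column 7 of H (binary 0111), so error is at position 7.
Correct: flip bit 7 of r = 100001011111111 to get c = 100001111111111.


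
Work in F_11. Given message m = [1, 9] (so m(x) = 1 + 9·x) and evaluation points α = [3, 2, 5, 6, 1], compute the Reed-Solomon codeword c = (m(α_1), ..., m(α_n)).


c = [6, 8, 2, 0, 10]

Message polynomial: m(x) = 1 + 9·x (mod 11).
For each evaluation point α_i, compute m(α_i) mod 11:
  α_1 = 3: Horner steps 9 → 6, so m(3) = 6.
  α_2 = 2: Horner steps 9 → 8, so m(2) = 8.
  α_3 = 5: Horner steps 9 → 2, so m(5) = 2.
  α_4 = 6: Horner steps 9 → 0, so m(6) = 0.
  α_5 = 1: Horner steps 9 → 10, so m(1) = 10.
Codeword c = [6, 8, 2, 0, 10] ∈ F_11^5.


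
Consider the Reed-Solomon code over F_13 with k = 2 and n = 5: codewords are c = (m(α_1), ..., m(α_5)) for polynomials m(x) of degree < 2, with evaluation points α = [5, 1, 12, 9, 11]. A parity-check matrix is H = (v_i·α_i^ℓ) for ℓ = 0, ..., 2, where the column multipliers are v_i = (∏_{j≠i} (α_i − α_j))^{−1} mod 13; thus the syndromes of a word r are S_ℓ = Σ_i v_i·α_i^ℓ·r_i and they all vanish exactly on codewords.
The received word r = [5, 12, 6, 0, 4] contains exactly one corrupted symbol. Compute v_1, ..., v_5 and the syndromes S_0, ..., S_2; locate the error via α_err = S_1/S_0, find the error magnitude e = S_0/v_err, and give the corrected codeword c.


S = (8, 8, 8), error at position 2, error magnitude e = 2, c = [5, 10, 6, 0, 4].

Step 1: column multipliers v_i = (∏_{j≠i}(α_i − α_j))^{−1} mod 13.
  i = 1 (α = 5): (5−1)(5−12)(5−9)(5−11) = 4·(−7)·(−4)·(−6) = −672 ≡ 4, so v_1 = 4^{−1} = 10 (mod 13).
  i = 2 (α = 1): (1−5)(1−12)(1−9)(1−11) = (−4)·(−11)·(−8)·(−10) = 3520 ≡ 10, so v_2 = 10^{−1} = 4 (mod 13).
  i = 3 (α = 12): (12−5)(12−1)(12−9)(12−11) = 7·11·3·1 = 231 ≡ 10, so v_3 = 10^{−1} = 4 (mod 13).
  i = 4 (α = 9): (9−5)(9−1)(9−12)(9−11) = 4·8·(−3)·(−2) = 192 ≡ 10, so v_4 = 10^{−1} = 4 (mod 13).
  i = 5 (α = 11): (11−5)(11−1)(11−12)(11−9) = 6·10·(−1)·2 = −120 ≡ 10, so v_5 = 10^{−1} = 4 (mod 13).
  v = [10, 4, 4, 4, 4].
Step 2: syndromes of r = [5, 12, 6, 0, 4] (all sums mod 13).
  S_0 = Σ v_i r_i = 10·5 + 4·12 + 4·6 + 4·0 + 4·4 = 138 ≡ 8.
  S_1 = Σ v_i α_i r_i = 10·5·5 + 4·1·12 + 4·12·6 + 4·9·0 + 4·11·4 = 762 ≡ 8.
  α_i^2 mod 13 = [12, 1, 1, 3, 4].
  S_2 = Σ v_i α_i^2 r_i = 10·12·5 + 4·1·12 + 4·1·6 + 4·3·0 + 4·4·4 = 736 ≡ 8.
  S = (8, 8, 8) ≠ 0, so r is not a codeword (an error is present).
Step 3: locate the error. For a single error e at position i, S_ℓ = v_i·e·α_i^ℓ, so α_err = S_1/S_0.
  S_0^{−1} = 8^{−1} = 5 (mod 13), so α_err = 8·5 = 40 ≡ 1 = α_2. Error position i = 2.
  Consistency check: S_2/S_1 = 8·5 = 40 ≡ 1 = α_err ✓ (single-error assumption holds).
Step 4: error magnitude e = S_0/v_2 = S_0·∏_{j≠2}(α_2 − α_j) = 8·10 = 80 ≡ 2 (mod 13).
Step 5: correct position 2: c_2 = r_2 − e = 12 − 2 ≡ 10 (mod 13). Hence c = [5, 10, 6, 0, 4].
  Check: interpolating c through the α_i gives m(x) = 8 + 2·x (degree < 2) with m(α_i) = c_i for every i, so c is indeed a codeword.


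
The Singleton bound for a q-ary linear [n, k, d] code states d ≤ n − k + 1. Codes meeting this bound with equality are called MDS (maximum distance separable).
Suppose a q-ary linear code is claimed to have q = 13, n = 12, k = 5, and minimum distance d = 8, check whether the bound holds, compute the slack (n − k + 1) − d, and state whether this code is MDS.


Singleton RHS = n − k + 1 = 8, slack = 0, bound satisfied, MDS.

Singleton bound: d ≤ n − k + 1.
Here n = 12, k = 5, so n − k + 1 = 8.
Given d = 8, check d ≤ 8: YES.
Slack = (n − k + 1) − d = 0.
The code is MDS (slack = 0).
Description: the claimed parameters are [12, 5, 8]_13; such a code would be MDS (meets Singleton bound).


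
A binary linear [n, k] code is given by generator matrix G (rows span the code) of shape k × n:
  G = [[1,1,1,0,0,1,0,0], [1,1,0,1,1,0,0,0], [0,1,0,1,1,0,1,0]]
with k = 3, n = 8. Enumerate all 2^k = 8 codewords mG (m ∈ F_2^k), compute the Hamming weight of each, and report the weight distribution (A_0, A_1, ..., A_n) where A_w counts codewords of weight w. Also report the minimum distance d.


Weight distribution: A_0 = 1, A_2 = 1, A_4 = 5, A_6 = 1. Minimum distance d = 2.

Enumerate all 2^3 = 8 messages m ∈ F_2^3.
For each, compute codeword c = mG in F_2^8, then tally its weight.
  m = 000 → c = 00000000, weight = 0.
  m = 100 → c = 11100100, weight = 4.
  m = 010 → c = 11011000, weight = 4.
  m = 110 → c = 00111100, weight = 4.
  m = 001 → c = 01011010, weight = 4.
  m = 101 → c = 10111110, weight = 6.
  m = 011 → c = 10000010, weight = 2.
  m = 111 → c = 01100110, weight = 4.
Tally weights:
  weight 0: 1 codewords.
  weight 2: 1 codewords.
  weight 4: 5 codewords.
  weight 6: 1 codewords.
Minimum distance d = smallest w > 0 with A_w > 0 = 2.
Sanity: Σ A_w = 8 = 2^3 = 8 ✓.


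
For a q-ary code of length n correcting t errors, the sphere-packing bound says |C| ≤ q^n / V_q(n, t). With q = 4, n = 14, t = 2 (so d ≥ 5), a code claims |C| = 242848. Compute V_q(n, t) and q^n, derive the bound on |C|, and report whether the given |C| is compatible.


V_q(n, t) = 862, q^n = 268435456, Hamming bound = 311410, |C| = 242848 ≤ bound (satisfied).

Step 1: Compute V_q(n, t) = Σ_{j=0}^2 C(n, j) (q−1)^j.
  j = 0: C(14,0)·(3)^0 = 1·1 = 1.
  j = 1: C(14,1)·(3)^1 = 14·3 = 42.
  j = 2: C(14,2)·(3)^2 = 91·9 = 819.
  V_q(n, t) = 1 + 42 + 819 = 862.
Step 2: q^n = 4^14 = 268435456.
Step 3: Hamming bound ⌊q^n / V_q(n,t)⌋ = ⌊268435456/862⌋ = 311410.
Step 4: Compare |C| = 242848 to 311410: satisfied.
The claimed |C| lies below the Hamming bound.


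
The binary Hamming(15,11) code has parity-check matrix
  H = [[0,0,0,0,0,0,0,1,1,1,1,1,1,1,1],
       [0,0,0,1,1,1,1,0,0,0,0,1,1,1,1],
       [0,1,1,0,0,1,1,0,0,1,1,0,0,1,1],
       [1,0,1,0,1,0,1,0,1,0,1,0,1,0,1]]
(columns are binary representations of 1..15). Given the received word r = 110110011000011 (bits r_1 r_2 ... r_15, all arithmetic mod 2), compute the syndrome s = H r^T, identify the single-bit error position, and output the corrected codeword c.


s = (0, 0, 1, 0)^T, error position = 2, corrected codeword c = 100110011000011

Compute s = H r^T mod 2 one row at a time:
  s_1 = 1 + 1 + 0 + 0 + 0 + 0 + 1 + 1 = 4 ≡ 0 (mod 2).
  s_2 = 1 + 1 + 0 + 0 + 0 + 0 + 1 + 1 = 4 ≡ 0 (mod 2).
  s_3 = 1 + 0 + 0 + 0 + 0 + 0 + 1 + 1 = 3 ≡ 1 (mod 2).
  s_4 = 1 + 0 + 1 + 0 + 1 + 0 + 0 + 1 = 4 ≡ 0 (mod 2).
s = (0, 0, 1, 0)^T — this equals column 2 of H (binary 0010), so error is at position 2.
Correct: flip bit 2 of r = 110110011000011 to get c = 100110011000011.


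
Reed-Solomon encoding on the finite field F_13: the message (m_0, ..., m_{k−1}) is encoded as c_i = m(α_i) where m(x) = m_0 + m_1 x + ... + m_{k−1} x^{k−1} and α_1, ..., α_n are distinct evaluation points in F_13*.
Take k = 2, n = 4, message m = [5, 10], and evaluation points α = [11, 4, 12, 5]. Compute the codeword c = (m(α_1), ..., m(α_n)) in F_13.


c = [11, 6, 8, 3]

Message polynomial: m(x) = 5 + 10·x (mod 13).
For each evaluation point α_i, compute m(α_i) mod 13:
  α_1 = 11: Horner steps 10 → 11, so m(11) = 11.
  α_2 = 4: Horner steps 10 → 6, so m(4) = 6.
  α_3 = 12: Horner steps 10 → 8, so m(12) = 8.
  α_4 = 5: Horner steps 10 → 3, so m(5) = 3.
Codeword c = [11, 6, 8, 3] ∈ F_13^4.


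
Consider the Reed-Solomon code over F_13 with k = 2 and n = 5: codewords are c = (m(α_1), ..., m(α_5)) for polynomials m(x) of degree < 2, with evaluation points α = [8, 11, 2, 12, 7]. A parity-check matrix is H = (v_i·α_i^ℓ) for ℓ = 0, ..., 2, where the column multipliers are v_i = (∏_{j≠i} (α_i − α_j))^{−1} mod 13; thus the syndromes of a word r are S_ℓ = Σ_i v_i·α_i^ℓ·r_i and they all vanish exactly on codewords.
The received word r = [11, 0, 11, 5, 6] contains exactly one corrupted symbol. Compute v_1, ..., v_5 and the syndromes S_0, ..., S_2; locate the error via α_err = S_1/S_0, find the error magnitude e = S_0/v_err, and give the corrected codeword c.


S = (12, 11, 9), error at position 3, error magnitude e = 4, c = [11, 0, 7, 5, 6].

Step 1: column multipliers v_i = (∏_{j≠i}(α_i − α_j))^{−1} mod 13.
  i = 1 (α = 8): (8−11)(8−2)(8−12)(8−7) = (−3)·6·(−4)·1 = 72 ≡ 7, so v_1 = 7^{−1} = 2 (mod 13).
  i = 2 (α = 11): (11−8)(11−2)(11−12)(11−7) = 3·9·(−1)·4 = −108 ≡ 9, so v_2 = 9^{−1} = 3 (mod 13).
  i = 3 (α = 2): (2−8)(2−11)(2−12)(2−7) = (−6)·(−9)·(−10)·(−5) = 2700 ≡ 9, so v_3 = 9^{−1} = 3 (mod 13).
  i = 4 (α = 12): (12−8)(12−11)(12−2)(12−7) = 4·1·10·5 = 200 ≡ 5, so v_4 = 5^{−1} = 8 (mod 13).
  i = 5 (α = 7): (7−8)(7−11)(7−2)(7−12) = (−1)·(−4)·5·(−5) = −100 ≡ 4, so v_5 = 4^{−1} = 10 (mod 13).
  v = [2, 3, 3, 8, 10].
Step 2: syndromes of r = [11, 0, 11, 5, 6] (all sums mod 13).
  S_0 = Σ v_i r_i = 2·11 + 3·0 + 3·11 + 8·5 + 10·6 = 155 ≡ 12.
  S_1 = Σ v_i α_i r_i = 2·8·11 + 3·11·0 + 3·2·11 + 8·12·5 + 10·7·6 = 1142 ≡ 11.
  α_i^2 mod 13 = [12, 4, 4, 1, 10].
  S_2 = Σ v_i α_i^2 r_i = 2·12·11 + 3·4·0 + 3·4·11 + 8·1·5 + 10·10·6 = 1036 ≡ 9.
  S = (12, 11, 9) ≠ 0, so r is not a codeword (an error is present).
Step 3: locate the error. For a single error e at position i, S_ℓ = v_i·e·α_i^ℓ, so α_err = S_1/S_0.
  S_0^{−1} = 12^{−1} = 12 (mod 13), so α_err = 11·12 = 132 ≡ 2 = α_3. Error position i = 3.
  Consistency check: S_2/S_1 = 9·6 = 54 ≡ 2 = α_err ✓ (single-error assumption holds).
Step 4: error magnitude e = S_0/v_3 = S_0·∏_{j≠3}(α_3 − α_j) = 12·9 = 108 ≡ 4 (mod 13).
Step 5: correct position 3: c_3 = r_3 − e = 11 − 4 ≡ 7 (mod 13). Hence c = [11, 0, 7, 5, 6].
  Check: interpolating c through the α_i gives m(x) = 10 + 5·x (degree < 2) with m(α_i) = c_i for every i, so c is indeed a codeword.


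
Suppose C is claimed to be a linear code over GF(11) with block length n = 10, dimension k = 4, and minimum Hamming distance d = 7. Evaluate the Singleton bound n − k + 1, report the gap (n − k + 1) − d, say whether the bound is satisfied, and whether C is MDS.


Singleton RHS = n − k + 1 = 7, slack = 0, bound satisfied, MDS.

Singleton bound: d ≤ n − k + 1.
Here n = 10, k = 4, so n − k + 1 = 7.
Given d = 7, check d ≤ 7: YES.
Slack = (n − k + 1) − d = 0.
The code is MDS (slack = 0).
Description: the claimed parameters are [10, 4, 7]_11; such a code would be MDS (meets Singleton bound).


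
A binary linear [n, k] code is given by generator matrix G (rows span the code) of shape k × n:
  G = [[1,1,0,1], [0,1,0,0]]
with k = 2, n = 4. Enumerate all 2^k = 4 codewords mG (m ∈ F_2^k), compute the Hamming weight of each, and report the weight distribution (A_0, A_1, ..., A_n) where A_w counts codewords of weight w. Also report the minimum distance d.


Weight distribution: A_0 = 1, A_1 = 1, A_2 = 1, A_3 = 1. Minimum distance d = 1.

Enumerate all 2^2 = 4 messages m ∈ F_2^2.
For each, compute codeword c = mG in F_2^4, then tally its weight.
  m = 00 → c = 0000, weight = 0.
  m = 10 → c = 1101, weight = 3.
  m = 01 → c = 0100, weight = 1.
  m = 11 → c = 1001, weight = 2.
Tally weights:
  weight 0: 1 codewords.
  weight 1: 1 codewords.
  weight 2: 1 codewords.
  weight 3: 1 codewords.
Minimum distance d = smallest w > 0 with A_w > 0 = 1.
Sanity: Σ A_w = 4 = 2^2 = 4 ✓.


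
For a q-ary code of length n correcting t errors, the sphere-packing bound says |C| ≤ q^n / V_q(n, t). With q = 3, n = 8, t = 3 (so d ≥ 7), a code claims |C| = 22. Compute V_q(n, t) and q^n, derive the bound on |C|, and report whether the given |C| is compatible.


V_q(n, t) = 577, q^n = 6561, Hamming bound = 11, |C| = 22 > bound (violated).

Step 1: Compute V_q(n, t) = Σ_{j=0}^3 C(n, j) (q−1)^j.
  j = 0: C(8,0)·(2)^0 = 1·1 = 1.
  j = 1: C(8,1)·(2)^1 = 8·2 = 16.
  j = 2: C(8,2)·(2)^2 = 28·4 = 112.
  j = 3: C(8,3)·(2)^3 = 56·8 = 448.
  V_q(n, t) = 1 + 16 + 112 + 448 = 577.
Step 2: q^n = 3^8 = 6561.
Step 3: Hamming bound ⌊q^n / V_q(n,t)⌋ = ⌊6561/577⌋ = 11.
Step 4: Compare |C| = 22 to 11: violated.
The claimed |C| lies above the Hamming bound, so no 3-ary code of length 8 with d ≥ 7 can have 22 codewords.


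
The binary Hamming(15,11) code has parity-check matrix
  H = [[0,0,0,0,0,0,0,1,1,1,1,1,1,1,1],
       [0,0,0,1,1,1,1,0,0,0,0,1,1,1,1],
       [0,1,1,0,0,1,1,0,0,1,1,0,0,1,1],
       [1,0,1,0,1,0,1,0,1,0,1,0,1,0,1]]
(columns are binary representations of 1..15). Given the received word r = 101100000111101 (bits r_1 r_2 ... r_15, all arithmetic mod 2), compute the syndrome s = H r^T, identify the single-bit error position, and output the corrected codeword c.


s = (1, 0, 0, 1)^T, error position = 9, corrected codeword c = 101100001111101

Compute s = H r^T mod 2 one row at a time:
  s_1 = 0 + 0 + 1 + 1 + 1 + 1 + 0 + 1 = 5 ≡ 1 (mod 2).
  s_2 = 1 + 0 + 0 + 0 + 1 + 1 + 0 + 1 = 4 ≡ 0 (mod 2).
  s_3 = 0 + 1 + 0 + 0 + 1 + 1 + 0 + 1 = 4 ≡ 0 (mod 2).
  s_4 = 1 + 1 + 0 + 0 + 0 + 1 + 1 + 1 = 5 ≡ 1 (mod 2).
s = (1, 0, 0, 1)^T — this equals column 9 of H (binary 1001), so error is at position 9.
Correct: flip bit 9 of r = 101100000111101 to get c = 101100001111101.


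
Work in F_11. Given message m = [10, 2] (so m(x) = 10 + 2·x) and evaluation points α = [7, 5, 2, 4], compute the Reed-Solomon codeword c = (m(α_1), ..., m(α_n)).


c = [2, 9, 3, 7]

Message polynomial: m(x) = 10 + 2·x (mod 11).
For each evaluation point α_i, compute m(α_i) mod 11:
  α_1 = 7: Horner steps 2 → 2, so m(7) = 2.
  α_2 = 5: Horner steps 2 → 9, so m(5) = 9.
  α_3 = 2: Horner steps 2 → 3, so m(2) = 3.
  α_4 = 4: Horner steps 2 → 7, so m(4) = 7.
Codeword c = [2, 9, 3, 7] ∈ F_11^4.


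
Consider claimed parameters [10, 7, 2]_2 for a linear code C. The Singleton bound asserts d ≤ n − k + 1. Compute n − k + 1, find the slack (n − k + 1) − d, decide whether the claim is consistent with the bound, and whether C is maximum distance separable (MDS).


Singleton RHS = n − k + 1 = 4, slack = 2, bound satisfied, not MDS.

Singleton bound: d ≤ n − k + 1.
Here n = 10, k = 7, so n − k + 1 = 4.
Given d = 2, check d ≤ 4: YES.
Slack = (n − k + 1) − d = 2.
The code is NOT MDS (slack = 2 > 0).
Description: the claimed parameters are [10, 7, 2]_2; such a code would be non-MDS.


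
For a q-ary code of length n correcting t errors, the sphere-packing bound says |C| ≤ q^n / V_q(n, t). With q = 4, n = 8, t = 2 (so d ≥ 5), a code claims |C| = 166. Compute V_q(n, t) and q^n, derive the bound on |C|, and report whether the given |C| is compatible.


V_q(n, t) = 277, q^n = 65536, Hamming bound = 236, |C| = 166 ≤ bound (satisfied).

Step 1: Compute V_q(n, t) = Σ_{j=0}^2 C(n, j) (q−1)^j.
  j = 0: C(8,0)·(3)^0 = 1·1 = 1.
  j = 1: C(8,1)·(3)^1 = 8·3 = 24.
  j = 2: C(8,2)·(3)^2 = 28·9 = 252.
  V_q(n, t) = 1 + 24 + 252 = 277.
Step 2: q^n = 4^8 = 65536.
Step 3: Hamming bound ⌊q^n / V_q(n,t)⌋ = ⌊65536/277⌋ = 236.
Step 4: Compare |C| = 166 to 236: satisfied.
The claimed |C| lies below the Hamming bound.
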